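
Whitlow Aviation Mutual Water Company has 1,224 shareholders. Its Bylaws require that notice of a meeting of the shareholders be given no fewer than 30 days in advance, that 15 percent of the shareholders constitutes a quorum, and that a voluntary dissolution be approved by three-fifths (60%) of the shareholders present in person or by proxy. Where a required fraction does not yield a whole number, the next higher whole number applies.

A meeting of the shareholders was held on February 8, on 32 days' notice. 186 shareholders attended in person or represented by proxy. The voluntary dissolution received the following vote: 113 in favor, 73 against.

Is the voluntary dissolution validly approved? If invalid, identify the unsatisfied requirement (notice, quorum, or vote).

Valid — all requirements satisfied.

Notice: 32 days given; 30 required. Satisfied.
Quorum: 15% of 1,224 = 183.60, rounded up to 184; 186 present. Satisfied.
Vote: requires three-fifths of those present (186); 3/5 of 186 = 111.60, rounded up to 112, so 112 needed; 113 in favor. Satisfied.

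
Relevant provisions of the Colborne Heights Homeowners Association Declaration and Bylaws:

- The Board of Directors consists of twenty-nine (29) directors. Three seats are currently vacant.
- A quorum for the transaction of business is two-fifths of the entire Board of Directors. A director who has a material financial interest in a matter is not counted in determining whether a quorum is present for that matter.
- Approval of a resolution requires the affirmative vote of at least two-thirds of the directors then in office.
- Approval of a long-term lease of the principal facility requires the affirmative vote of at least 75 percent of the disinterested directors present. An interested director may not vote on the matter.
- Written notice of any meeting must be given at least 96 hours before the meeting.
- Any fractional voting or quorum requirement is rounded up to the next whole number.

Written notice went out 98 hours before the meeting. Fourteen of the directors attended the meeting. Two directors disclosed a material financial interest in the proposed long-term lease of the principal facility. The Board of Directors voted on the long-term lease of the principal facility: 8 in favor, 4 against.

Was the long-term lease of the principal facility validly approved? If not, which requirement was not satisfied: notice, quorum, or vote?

Notice: 98 hours given; 96 required (98 ≥ 96). Satisfied.
Quorum: 14 present, but the 2 interested directors do not count, leaving 12. Quorum is 12. Satisfied.
Vote: the long-term lease of the principal facility requires three-fourths of the disinterested directors present (14 − 2 = 12). 3/4 of 12 = 9, so 9 affirmative votes are needed; 8 voted in favor. Not satisfied.

Invalid — vote requirement not satisfied.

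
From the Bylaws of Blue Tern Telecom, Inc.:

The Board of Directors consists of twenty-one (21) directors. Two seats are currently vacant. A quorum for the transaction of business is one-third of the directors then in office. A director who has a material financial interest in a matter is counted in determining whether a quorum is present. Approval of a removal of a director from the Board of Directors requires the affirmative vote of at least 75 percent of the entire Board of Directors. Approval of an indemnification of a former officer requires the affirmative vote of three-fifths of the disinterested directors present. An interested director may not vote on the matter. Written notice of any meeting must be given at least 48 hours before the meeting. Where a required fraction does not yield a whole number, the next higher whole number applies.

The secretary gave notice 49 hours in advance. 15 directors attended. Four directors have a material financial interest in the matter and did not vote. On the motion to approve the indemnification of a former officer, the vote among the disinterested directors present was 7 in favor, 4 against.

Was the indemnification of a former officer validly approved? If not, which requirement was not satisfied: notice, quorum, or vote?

Notice: 49 hours given; 48 required (49 ≥ 48). Satisfied.
Quorum: 15 present (interested directors count toward quorum); quorum is 7. Satisfied.
Vote: the indemnification of a former officer requires three-fifths of the disinterested directors present (15 − 4 = 11). 3/5 of 11 = 6.60, rounded up to 7, so 7 affirmative votes are needed; 7 voted in favor. Satisfied.

Valid — all requirements satisfied.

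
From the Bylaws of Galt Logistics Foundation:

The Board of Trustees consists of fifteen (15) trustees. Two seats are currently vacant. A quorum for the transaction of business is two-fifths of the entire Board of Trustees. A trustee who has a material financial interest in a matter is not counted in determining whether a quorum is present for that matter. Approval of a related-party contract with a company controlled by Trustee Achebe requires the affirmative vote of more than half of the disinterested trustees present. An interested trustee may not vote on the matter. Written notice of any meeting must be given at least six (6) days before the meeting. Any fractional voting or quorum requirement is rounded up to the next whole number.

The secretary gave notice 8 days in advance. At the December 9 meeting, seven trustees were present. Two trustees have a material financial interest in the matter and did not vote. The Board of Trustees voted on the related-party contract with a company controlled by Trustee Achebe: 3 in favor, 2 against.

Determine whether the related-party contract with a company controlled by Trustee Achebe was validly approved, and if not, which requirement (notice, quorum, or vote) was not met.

Invalid — quorum requirement not satisfied.

Notice: 8 days given; 6 required (8 ≥ 6). Satisfied.
Quorum: 7 present, but the 2 interested trustees do not count, leaving 5. Quorum is 6. Not satisfied.
Vote: the related-party contract with a company controlled by Trustee Achebe requires a majority of the disinterested trustees present (7 − 2 = 5). A majority of 5 is 3, so 3 affirmative votes are needed; 3 voted in favor. Satisfied. (Moot — without a quorum no business can be validly transacted.)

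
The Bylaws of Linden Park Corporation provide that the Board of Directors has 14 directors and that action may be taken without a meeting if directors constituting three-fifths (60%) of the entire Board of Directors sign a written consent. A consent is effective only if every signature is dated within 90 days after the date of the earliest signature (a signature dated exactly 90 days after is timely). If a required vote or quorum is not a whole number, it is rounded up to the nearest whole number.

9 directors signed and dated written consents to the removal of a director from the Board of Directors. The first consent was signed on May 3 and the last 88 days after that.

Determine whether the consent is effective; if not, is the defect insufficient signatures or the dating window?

Effective — both the signature and dating-window requirements are satisfied.

Signatures required: three-fifths (60%) of 14 — 3/5 of 14 = 8.40, rounded up to 9, so 9 needed; 9 signed. Sufficient.
Dating window: the latest signature is 88 days after the earliest; the limit is 90 days. Within the window.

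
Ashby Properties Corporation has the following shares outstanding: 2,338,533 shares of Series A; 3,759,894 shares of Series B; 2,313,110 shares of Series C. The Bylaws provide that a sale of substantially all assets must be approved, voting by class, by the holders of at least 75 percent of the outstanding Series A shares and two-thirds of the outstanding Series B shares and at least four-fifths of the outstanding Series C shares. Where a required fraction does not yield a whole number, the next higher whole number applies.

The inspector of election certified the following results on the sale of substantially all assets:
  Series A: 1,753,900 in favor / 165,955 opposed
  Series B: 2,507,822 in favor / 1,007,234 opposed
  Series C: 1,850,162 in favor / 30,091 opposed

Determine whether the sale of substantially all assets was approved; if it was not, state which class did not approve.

Series A: 3/4 of 2338533 = 1753899.75, rounded up to 1753900; 1,753,900 required, 1,753,900 in favor — approved.
Series B: 2/3 of 3759894 = 2506596; 2,506,596 required, 2,507,822 in favor — approved.
Series C: 4/5 of 2313110 = 1850488; 1,850,488 required, 1,850,162 in favor — not approved.

Not approved — the Series C shares did not give the required vote.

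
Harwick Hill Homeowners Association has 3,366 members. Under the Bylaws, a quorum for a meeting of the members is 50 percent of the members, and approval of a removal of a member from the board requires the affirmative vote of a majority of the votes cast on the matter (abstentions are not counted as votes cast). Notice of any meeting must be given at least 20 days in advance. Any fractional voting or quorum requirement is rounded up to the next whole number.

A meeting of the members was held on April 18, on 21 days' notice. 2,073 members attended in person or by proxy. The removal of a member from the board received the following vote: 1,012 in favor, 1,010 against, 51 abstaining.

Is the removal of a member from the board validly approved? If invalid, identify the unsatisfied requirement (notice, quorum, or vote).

Notice: 21 days given; 20 required. Satisfied.
Quorum: 50% of 3,366 = 1,683; 2,073 present. Satisfied.
Vote: requires a majority of the votes cast (2,073 − 51 abstaining = 2,022); a majority of 2022 is 1012, so 1,012 needed; 1,012 in favor. Satisfied.

Valid — all requirements satisfied.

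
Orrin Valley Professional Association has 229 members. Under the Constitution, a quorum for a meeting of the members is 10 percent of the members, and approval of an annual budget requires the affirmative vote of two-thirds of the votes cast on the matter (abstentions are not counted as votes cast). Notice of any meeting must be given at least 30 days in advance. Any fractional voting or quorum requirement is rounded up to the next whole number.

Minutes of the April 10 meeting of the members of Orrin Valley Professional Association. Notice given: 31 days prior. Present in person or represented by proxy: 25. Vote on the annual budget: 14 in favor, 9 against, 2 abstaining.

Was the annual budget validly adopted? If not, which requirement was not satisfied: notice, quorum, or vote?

Notice: 31 days given; 30 required. Satisfied.
Quorum: 10% of 229 = 22.90, rounded up to 23; 25 present. Satisfied.
Vote: requires two-thirds of the votes cast (25 − 2 abstaining = 23); 2/3 of 23 = 15.33, rounded up to 16, so 16 needed; 14 in favor. Not satisfied.

Invalid — vote requirement not satisfied.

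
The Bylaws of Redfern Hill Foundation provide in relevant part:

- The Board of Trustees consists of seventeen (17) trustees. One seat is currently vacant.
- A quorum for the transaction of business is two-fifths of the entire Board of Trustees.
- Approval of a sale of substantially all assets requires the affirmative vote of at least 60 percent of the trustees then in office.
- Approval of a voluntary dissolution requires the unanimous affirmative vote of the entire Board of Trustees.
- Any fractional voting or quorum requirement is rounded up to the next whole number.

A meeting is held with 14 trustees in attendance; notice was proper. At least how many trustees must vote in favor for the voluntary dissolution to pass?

17

The voluntary dissolution requires the unanimous vote of the entire Board of Trustees (17).
Unanimous means all 17.
(Only 14 can vote, so the voluntary dissolution cannot pass at this meeting, but the required vote is still 17.)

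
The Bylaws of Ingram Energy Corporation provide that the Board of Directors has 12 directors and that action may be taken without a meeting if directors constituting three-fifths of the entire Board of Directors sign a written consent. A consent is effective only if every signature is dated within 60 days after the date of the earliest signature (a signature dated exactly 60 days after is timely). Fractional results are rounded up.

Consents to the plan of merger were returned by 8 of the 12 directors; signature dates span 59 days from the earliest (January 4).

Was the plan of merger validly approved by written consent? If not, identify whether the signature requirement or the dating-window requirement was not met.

Effective — both the signature and dating-window requirements are satisfied.

Signatures required: three-fifths of 12 — 3/5 of 12 = 7.20, rounded up to 8, so 8 needed; 8 signed. Sufficient.
Dating window: the latest signature is 59 days after the earliest; the limit is 60 days. Within the window.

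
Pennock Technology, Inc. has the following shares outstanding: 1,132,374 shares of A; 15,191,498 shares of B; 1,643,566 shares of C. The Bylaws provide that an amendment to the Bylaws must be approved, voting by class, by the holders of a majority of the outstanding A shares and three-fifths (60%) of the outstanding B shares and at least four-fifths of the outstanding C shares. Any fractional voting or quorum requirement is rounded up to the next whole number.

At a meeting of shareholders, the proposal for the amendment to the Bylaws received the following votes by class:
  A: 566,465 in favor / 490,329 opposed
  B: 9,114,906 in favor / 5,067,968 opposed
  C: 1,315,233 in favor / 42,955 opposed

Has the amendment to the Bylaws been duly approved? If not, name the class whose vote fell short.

A: a majority of 1132374 is 566188; 566,188 required, 566,465 in favor — approved.
B: 3/5 of 15191498 = 9114898.80, rounded up to 9114899; 9,114,899 required, 9,114,906 in favor — approved.
C: 4/5 of 1643566 = 1314852.80, rounded up to 1314853; 1,314,853 required, 1,315,233 in favor — approved.

Approved — every class gave the required vote.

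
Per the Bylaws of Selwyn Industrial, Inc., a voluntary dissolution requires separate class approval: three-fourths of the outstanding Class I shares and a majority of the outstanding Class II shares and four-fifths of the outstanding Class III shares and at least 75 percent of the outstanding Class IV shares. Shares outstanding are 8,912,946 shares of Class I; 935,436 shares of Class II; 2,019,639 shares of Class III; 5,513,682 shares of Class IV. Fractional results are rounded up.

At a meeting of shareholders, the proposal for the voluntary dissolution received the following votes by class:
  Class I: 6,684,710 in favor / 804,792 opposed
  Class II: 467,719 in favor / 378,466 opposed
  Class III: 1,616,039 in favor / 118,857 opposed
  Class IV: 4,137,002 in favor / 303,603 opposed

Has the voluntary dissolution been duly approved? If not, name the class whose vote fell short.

Approved — every class gave the required vote.

Class I: 3/4 of 8912946 = 6684709.50, rounded up to 6684710; 6,684,710 required, 6,684,710 in favor — approved.
Class II: a majority of 935436 is 467719; 467,719 required, 467,719 in favor — approved.
Class III: 4/5 of 2019639 = 1615711.20, rounded up to 1615712; 1,615,712 required, 1,616,039 in favor — approved.
Class IV: 3/4 of 5513682 = 4135261.50, rounded up to 4135262; 4,135,262 required, 4,137,002 in favor — approved.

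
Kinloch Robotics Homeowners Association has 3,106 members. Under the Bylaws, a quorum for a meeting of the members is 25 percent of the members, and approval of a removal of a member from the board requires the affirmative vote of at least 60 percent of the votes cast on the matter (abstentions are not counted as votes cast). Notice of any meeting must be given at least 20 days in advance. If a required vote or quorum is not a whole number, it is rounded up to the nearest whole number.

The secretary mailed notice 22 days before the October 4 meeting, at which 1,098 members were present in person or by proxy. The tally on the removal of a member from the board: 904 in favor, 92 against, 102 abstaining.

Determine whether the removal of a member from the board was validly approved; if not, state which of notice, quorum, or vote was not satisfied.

Valid — all requirements satisfied.

Notice: 22 days given; 20 required. Satisfied.
Quorum: 25% of 3,106 = 776.50, rounded up to 777; 1,098 present. Satisfied.
Vote: requires three-fifths of the votes cast (1,098 − 102 abstaining = 996); 3/5 of 996 = 597.60, rounded up to 598, so 598 needed; 904 in favor. Satisfied.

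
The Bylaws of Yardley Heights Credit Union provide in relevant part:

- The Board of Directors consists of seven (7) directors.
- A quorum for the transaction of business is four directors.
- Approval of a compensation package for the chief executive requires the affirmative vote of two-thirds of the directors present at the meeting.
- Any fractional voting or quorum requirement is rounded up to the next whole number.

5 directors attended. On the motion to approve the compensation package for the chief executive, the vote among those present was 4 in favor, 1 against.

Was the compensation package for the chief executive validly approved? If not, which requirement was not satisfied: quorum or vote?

Valid — all requirements satisfied.

Quorum: 5 present; quorum is 4. Satisfied.
Vote: the compensation package for the chief executive requires two-thirds of the directors present (5). 2/3 of 5 = 3.33, rounded up to 4, so 4 affirmative votes are needed; 4 voted in favor. Satisfied.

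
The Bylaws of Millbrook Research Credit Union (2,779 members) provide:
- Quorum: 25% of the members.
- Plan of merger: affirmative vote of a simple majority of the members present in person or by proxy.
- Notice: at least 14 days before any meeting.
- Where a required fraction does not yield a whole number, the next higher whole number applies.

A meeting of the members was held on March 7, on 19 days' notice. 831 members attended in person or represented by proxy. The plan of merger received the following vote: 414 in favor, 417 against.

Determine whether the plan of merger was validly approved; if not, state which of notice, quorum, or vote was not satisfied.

Invalid — vote requirement not satisfied.

Notice: 19 days given; 14 required. Satisfied.
Quorum: 25% of 2,779 = 694.75, rounded up to 695; 831 present. Satisfied.
Vote: requires a majority of those present (831); a majority of 831 is 416, so 416 needed; 414 in favor. Not satisfied.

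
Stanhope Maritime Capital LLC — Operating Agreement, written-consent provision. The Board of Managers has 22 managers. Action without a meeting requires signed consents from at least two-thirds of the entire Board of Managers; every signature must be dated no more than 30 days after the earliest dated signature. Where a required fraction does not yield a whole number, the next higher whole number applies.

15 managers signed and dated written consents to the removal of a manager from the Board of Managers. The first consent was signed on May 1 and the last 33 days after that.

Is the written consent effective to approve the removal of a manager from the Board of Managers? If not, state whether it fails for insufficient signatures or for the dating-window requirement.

Not effective — dating-window requirement not satisfied.

Signatures required: at least two-thirds of 22 — 2/3 of 22 = 14.67, rounded up to 15, so 15 needed; 15 signed. Sufficient.
Dating window: the latest signature is 33 days after the earliest; the limit is 30 days. Outside the window.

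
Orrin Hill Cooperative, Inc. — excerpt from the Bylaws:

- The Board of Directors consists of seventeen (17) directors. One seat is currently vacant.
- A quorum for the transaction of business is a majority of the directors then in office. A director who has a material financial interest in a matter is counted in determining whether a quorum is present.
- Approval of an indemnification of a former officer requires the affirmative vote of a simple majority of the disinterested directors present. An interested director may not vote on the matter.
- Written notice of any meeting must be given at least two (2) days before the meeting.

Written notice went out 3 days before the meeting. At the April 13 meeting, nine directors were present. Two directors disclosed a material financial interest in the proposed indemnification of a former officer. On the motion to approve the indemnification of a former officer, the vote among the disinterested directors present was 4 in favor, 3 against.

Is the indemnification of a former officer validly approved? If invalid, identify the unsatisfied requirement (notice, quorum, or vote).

Notice: 3 days given; 2 required (3 ≥ 2). Satisfied.
Quorum: 9 present (interested directors count toward quorum); quorum is 9. Satisfied.
Vote: the indemnification of a former officer requires a majority of the disinterested directors present (9 − 2 = 7). A majority of 7 is 4, so 4 affirmative votes are needed; 4 voted in favor. Satisfied.

Valid — all requirements satisfied.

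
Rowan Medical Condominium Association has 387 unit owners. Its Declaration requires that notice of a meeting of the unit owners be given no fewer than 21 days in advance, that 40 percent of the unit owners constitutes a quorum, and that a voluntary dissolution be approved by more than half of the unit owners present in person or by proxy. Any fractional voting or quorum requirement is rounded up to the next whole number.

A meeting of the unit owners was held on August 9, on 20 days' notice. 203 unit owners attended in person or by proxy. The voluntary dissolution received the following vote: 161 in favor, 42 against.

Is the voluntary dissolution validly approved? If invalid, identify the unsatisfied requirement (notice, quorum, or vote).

Invalid — notice requirement not satisfied.

Notice: 20 days given; 21 required. Not satisfied.
Quorum: 40% of 387 = 154.80, rounded up to 155; 203 present. Satisfied.
Vote: requires a majority of those present (203); a majority of 203 is 102, so 102 needed; 161 in favor. Satisfied.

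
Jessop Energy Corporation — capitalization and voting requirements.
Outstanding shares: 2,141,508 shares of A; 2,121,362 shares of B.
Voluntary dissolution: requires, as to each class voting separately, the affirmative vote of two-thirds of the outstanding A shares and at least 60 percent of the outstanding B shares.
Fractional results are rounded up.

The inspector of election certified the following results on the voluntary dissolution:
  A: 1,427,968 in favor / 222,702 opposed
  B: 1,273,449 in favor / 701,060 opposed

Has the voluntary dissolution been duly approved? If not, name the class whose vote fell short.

Approved — every class gave the required vote.

A: 2/3 of 2141508 = 1427672; 1,427,672 required, 1,427,968 in favor — approved.
B: 3/5 of 2121362 = 1272817.20, rounded up to 1272818; 1,272,818 required, 1,273,449 in favor — approved.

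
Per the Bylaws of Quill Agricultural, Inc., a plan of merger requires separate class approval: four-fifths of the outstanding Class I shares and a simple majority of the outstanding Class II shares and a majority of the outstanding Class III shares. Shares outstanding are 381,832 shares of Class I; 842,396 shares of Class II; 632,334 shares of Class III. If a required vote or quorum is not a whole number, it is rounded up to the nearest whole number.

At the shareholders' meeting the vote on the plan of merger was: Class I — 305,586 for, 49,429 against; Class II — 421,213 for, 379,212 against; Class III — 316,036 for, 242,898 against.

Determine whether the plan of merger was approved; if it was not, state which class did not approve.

Class I: 4/5 of 381832 = 305465.60, rounded up to 305466; 305,466 required, 305,586 in favor — approved.
Class II: a majority of 842396 is 421199; 421,199 required, 421,213 in favor — approved.
Class III: a majority of 632334 is 316168; 316,168 required, 316,036 in favor — not approved.

Not approved — the Class III shares did not give the required vote.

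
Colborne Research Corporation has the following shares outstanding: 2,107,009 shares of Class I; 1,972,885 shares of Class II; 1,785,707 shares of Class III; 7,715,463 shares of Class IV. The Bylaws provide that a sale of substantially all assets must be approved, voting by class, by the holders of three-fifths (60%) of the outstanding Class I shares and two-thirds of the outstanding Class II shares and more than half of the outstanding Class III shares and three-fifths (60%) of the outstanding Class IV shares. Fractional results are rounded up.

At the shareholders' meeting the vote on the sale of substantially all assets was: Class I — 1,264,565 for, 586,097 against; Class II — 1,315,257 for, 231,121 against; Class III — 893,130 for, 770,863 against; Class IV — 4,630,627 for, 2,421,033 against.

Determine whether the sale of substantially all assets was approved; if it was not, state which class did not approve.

Class I: 3/5 of 2107009 = 1264205.40, rounded up to 1264206; 1,264,206 required, 1,264,565 in favor — approved.
Class II: 2/3 of 1972885 = 1315256.67, rounded up to 1315257; 1,315,257 required, 1,315,257 in favor — approved.
Class III: a majority of 1785707 is 892854; 892,854 required, 893,130 in favor — approved.
Class IV: 3/5 of 7715463 = 4629277.80, rounded up to 4629278; 4,629,278 required, 4,630,627 in favor — approved.

Approved — every class gave the required vote.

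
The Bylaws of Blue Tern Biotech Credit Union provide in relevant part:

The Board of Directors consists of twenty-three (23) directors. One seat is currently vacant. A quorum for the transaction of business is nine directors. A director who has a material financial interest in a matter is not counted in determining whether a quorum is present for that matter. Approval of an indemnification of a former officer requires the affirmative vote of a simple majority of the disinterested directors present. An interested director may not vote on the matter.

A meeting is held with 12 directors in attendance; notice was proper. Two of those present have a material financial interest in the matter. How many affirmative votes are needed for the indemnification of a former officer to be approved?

6

The indemnification of a former officer requires a majority of the disinterested directors present (12 − 2 = 10).
A majority of 10 is 6.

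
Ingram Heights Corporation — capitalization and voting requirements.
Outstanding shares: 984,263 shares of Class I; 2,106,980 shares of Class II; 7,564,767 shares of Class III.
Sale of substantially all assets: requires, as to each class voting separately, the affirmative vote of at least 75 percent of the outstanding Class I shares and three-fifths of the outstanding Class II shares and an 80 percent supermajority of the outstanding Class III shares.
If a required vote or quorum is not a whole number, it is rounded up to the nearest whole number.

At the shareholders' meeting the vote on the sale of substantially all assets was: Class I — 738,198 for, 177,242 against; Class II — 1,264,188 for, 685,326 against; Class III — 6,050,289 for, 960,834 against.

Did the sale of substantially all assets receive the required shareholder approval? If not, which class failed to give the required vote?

Class I: 3/4 of 984263 = 738197.25, rounded up to 738198; 738,198 required, 738,198 in favor — approved.
Class II: 3/5 of 2106980 = 1264188; 1,264,188 required, 1,264,188 in favor — approved.
Class III: 4/5 of 7564767 = 6051813.60, rounded up to 6051814; 6,051,814 required, 6,050,289 in favor — not approved.

Not approved — the Class III shares did not give the required vote.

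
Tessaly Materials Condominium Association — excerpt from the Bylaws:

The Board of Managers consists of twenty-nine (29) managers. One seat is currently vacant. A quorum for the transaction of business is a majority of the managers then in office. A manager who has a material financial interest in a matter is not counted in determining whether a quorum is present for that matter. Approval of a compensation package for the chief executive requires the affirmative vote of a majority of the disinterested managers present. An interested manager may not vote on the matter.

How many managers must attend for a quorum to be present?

A majority of 28 is 15.

15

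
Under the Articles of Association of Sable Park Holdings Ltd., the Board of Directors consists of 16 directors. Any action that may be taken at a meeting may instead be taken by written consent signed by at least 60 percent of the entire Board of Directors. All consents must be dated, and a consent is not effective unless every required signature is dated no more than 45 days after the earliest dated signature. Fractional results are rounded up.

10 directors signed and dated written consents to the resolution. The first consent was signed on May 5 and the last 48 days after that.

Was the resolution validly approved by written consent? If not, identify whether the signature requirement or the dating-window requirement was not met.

Signatures required: at least 60 percent of 16 — 3/5 of 16 = 9.60, rounded up to 10, so 10 needed; 10 signed. Sufficient.
Dating window: the latest signature is 48 days after the earliest; the limit is 45 days. Outside the window.

Not effective — dating-window requirement not satisfied.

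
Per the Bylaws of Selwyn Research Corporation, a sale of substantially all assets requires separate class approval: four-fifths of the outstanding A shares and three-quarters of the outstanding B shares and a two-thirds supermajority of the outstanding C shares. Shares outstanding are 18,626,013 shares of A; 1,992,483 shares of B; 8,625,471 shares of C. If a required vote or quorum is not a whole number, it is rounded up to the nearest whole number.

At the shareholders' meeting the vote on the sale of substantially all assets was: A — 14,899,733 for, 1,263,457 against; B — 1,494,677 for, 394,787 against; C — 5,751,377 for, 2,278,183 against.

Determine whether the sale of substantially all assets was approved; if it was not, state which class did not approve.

A: 4/5 of 18626013 = 14900810.40, rounded up to 14900811; 14,900,811 required, 14,899,733 in favor — not approved.
B: 3/4 of 1992483 = 1494362.25, rounded up to 1494363; 1,494,363 required, 1,494,677 in favor — approved.
C: 2/3 of 8625471 = 5750314; 5,750,314 required, 5,751,377 in favor — approved.

Not approved — the A shares did not give the required vote.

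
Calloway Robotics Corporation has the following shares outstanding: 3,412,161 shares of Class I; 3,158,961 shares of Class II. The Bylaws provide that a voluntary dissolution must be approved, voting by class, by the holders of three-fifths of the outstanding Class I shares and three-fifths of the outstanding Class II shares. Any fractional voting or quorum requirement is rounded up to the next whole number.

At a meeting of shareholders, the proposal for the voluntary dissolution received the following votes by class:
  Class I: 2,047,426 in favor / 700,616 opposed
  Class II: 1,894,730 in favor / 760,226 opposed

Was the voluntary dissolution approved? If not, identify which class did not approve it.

Class I: 3/5 of 3412161 = 2047296.60, rounded up to 2047297; 2,047,297 required, 2,047,426 in favor — approved.
Class II: 3/5 of 3158961 = 1895376.60, rounded up to 1895377; 1,895,377 required, 1,894,730 in favor — not approved.

Not approved — the Class II shares did not give the required vote.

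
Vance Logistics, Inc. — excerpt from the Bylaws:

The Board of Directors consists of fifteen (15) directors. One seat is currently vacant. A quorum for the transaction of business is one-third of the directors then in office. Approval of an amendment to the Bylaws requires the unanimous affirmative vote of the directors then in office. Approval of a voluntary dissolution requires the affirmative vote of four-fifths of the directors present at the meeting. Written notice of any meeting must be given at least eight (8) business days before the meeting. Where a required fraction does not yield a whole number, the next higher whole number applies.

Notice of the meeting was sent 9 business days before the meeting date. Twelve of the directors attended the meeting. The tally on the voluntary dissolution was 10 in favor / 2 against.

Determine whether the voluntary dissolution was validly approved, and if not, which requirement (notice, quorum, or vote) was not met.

Notice: 9 business days given; 8 required (9 ≥ 8). Satisfied.
Quorum: 12 present; quorum is 5. Satisfied.
Vote: the voluntary dissolution requires four-fifths of the directors present (12). 4/5 of 12 = 9.60, rounded up to 10, so 10 affirmative votes are needed; 10 voted in favor. Satisfied.

Valid — all requirements satisfied.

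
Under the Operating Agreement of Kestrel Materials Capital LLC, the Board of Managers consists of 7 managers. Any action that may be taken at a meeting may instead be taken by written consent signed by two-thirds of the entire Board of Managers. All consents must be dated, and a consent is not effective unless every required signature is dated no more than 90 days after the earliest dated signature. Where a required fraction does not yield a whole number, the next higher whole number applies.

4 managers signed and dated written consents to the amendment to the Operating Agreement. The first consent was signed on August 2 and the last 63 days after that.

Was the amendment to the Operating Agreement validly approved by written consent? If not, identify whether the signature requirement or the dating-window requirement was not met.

Not effective — insufficient signatures.

Signatures required: two-thirds of 7 — 2/3 of 7 = 4.67, rounded up to 5, so 5 needed; 4 signed. Insufficient.
Dating window: the latest signature is 63 days after the earliest; the limit is 90 days. Within the window.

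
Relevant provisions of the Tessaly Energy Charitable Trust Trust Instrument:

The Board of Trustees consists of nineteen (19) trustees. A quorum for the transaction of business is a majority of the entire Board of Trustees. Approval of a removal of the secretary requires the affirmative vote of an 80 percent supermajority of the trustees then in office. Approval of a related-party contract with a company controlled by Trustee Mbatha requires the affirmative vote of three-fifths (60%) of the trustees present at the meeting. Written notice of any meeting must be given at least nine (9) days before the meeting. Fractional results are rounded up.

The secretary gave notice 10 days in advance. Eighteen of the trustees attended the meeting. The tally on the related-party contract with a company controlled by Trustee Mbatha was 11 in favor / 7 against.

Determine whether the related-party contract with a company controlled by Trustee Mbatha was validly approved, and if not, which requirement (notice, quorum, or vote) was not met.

Valid — all requirements satisfied.

Notice: 10 days given; 9 required (10 ≥ 9). Satisfied.
Quorum: 18 present; quorum is 10. Satisfied.
Vote: the related-party contract with a company controlled by Trustee Mbatha requires three-fifths of the trustees present (18). 3/5 of 18 = 10.80, rounded up to 11, so 11 affirmative votes are needed; 11 voted in favor. Satisfied.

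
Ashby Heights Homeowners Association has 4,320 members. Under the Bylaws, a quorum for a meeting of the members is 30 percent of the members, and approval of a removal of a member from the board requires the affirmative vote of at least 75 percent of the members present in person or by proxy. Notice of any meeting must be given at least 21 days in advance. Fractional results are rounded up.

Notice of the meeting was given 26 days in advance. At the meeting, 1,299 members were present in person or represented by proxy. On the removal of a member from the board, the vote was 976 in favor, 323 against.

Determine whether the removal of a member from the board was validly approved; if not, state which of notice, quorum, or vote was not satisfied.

Notice: 26 days given; 21 required. Satisfied.
Quorum: 30% of 4,320 = 1,296; 1,299 present. Satisfied.
Vote: requires three-fourths of those present (1,299); 3/4 of 1299 = 974.25, rounded up to 975, so 975 needed; 976 in favor. Satisfied.

Valid — all requirements satisfied.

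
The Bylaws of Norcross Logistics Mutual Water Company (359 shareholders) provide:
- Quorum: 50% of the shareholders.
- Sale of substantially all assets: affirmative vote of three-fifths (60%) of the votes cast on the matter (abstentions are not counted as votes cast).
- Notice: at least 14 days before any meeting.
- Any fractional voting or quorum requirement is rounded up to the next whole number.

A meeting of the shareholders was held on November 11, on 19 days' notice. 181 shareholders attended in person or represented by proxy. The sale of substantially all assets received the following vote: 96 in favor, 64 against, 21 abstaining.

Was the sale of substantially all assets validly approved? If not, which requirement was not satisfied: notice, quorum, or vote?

Notice: 19 days given; 14 required. Satisfied.
Quorum: 50% of 359 = 179.50, rounded up to 180; 181 present. Satisfied.
Vote: requires three-fifths of the votes cast (181 − 21 abstaining = 160); 3/5 of 160 = 96, so 96 needed; 96 in favor. Satisfied.

Valid — all requirements satisfied.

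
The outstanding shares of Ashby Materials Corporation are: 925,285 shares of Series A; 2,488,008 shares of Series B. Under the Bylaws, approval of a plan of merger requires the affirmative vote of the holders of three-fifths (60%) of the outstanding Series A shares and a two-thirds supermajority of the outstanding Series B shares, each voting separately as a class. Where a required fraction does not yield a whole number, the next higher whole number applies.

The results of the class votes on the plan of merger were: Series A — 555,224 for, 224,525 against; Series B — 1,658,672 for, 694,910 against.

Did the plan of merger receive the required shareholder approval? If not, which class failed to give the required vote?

Series A: 3/5 of 925285 = 555171; 555,171 required, 555,224 in favor — approved.
Series B: 2/3 of 2488008 = 1658672; 1,658,672 required, 1,658,672 in favor — approved.

Approved — every class gave the required vote.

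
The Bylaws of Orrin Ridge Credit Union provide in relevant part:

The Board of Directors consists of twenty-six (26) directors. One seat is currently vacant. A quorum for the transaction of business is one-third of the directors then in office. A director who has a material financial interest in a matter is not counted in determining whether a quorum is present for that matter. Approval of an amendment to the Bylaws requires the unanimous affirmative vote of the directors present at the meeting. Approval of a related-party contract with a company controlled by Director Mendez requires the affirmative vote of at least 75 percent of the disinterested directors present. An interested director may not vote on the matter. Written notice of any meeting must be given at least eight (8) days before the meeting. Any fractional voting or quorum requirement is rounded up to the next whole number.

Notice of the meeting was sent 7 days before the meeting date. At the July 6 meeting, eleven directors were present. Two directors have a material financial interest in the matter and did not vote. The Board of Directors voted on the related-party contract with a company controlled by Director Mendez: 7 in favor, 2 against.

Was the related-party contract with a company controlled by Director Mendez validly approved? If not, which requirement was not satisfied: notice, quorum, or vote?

Notice: 7 days given; 8 required (7 < 8). Not satisfied.
Quorum: 11 present, but the 2 interested directors do not count, leaving 9. Quorum is 9. Satisfied.
Vote: the related-party contract with a company controlled by Director Mendez requires three-fourths of the disinterested directors present (11 − 2 = 9). 3/4 of 9 = 6.75, rounded up to 7, so 7 affirmative votes are needed; 7 voted in favor. Satisfied.

Invalid — notice requirement not satisfied.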